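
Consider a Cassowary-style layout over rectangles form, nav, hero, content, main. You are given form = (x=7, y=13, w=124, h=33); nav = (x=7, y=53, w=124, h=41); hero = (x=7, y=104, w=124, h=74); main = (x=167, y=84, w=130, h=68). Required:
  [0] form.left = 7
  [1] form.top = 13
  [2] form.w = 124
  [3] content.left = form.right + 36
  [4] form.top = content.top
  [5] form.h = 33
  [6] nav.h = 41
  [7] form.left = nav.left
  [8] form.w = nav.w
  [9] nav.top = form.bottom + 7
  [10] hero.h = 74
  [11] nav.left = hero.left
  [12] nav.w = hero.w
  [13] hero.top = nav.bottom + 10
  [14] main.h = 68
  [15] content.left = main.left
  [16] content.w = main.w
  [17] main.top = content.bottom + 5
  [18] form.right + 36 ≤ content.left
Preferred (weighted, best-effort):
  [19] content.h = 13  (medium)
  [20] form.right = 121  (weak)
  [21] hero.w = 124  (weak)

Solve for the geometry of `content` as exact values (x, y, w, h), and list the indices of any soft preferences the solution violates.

content = (x=167, y=13, w=130, h=66)
violated soft preferences: 19, 20

1. content.x = 167  [content.left = form.right + 36]
2. content.y = 13  [form.top = content.top]
3. content.w = 130  [content.w = main.w]
4. content.h = 66  [main.top = content.bottom + 5]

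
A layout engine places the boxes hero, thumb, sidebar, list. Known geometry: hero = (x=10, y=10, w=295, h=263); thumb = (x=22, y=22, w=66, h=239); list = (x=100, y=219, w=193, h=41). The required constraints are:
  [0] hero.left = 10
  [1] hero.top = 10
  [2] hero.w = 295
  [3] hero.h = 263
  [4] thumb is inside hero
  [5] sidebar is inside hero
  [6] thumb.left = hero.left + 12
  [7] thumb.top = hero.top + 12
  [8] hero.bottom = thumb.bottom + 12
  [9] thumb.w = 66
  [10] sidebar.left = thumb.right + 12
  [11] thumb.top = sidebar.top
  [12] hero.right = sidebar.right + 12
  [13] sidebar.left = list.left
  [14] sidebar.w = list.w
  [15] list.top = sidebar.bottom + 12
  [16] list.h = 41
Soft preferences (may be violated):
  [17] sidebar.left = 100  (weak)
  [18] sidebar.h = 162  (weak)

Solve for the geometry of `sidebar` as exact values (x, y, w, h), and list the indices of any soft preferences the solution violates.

1. sidebar.x = 100  [sidebar.left = thumb.right + 12]
2. sidebar.y = 22  [thumb.top = sidebar.top]
3. sidebar.w = 193  [hero.right = sidebar.right + 12]
4. sidebar.h = 185  [list.top = sidebar.bottom + 12]

sidebar = (x=100, y=22, w=193, h=185)
violated soft preferences: 18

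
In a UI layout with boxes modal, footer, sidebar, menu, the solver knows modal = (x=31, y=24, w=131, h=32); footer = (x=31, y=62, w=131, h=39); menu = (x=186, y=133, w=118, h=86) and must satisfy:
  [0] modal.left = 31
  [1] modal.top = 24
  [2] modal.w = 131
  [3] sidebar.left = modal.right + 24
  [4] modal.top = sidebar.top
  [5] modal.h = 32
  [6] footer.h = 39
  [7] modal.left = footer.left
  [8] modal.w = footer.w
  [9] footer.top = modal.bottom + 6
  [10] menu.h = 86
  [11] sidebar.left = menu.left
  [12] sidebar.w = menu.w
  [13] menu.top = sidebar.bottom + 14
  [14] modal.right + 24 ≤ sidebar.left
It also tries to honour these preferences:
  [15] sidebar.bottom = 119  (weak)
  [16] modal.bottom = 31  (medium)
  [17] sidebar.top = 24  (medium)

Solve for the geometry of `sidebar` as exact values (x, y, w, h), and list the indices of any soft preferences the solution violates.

sidebar = (x=186, y=24, w=118, h=95)
violated soft preferences: 16

1. sidebar.x = 186  [sidebar.left = modal.right + 24]
2. sidebar.y = 24  [modal.top = sidebar.top]
3. sidebar.w = 118  [sidebar.w = menu.w]
4. sidebar.h = 95  [menu.top = sidebar.bottom + 14]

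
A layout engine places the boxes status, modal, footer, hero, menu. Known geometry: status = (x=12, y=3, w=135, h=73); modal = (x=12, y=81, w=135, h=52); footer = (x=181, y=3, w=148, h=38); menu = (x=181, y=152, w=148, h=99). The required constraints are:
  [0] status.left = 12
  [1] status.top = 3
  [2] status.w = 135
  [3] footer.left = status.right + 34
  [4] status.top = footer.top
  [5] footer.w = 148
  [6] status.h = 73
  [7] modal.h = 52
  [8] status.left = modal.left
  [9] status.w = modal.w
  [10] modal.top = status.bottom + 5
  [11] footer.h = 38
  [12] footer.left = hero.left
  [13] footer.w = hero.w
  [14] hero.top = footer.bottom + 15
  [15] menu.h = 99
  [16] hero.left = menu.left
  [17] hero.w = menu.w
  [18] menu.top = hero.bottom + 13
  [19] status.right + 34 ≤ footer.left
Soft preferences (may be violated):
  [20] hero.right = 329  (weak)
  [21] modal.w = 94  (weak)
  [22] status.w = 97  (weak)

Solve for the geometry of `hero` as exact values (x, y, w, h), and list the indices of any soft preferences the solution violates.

1. hero.x = 181  [footer.left = hero.left]
2. hero.w = 148  [footer.w = hero.w]
3. hero.y = 56  [hero.top = footer.bottom + 15]
4. hero.h = 83  [menu.top = hero.bottom + 13]

hero = (x=181, y=56, w=148, h=83)
violated soft preferences: 21, 22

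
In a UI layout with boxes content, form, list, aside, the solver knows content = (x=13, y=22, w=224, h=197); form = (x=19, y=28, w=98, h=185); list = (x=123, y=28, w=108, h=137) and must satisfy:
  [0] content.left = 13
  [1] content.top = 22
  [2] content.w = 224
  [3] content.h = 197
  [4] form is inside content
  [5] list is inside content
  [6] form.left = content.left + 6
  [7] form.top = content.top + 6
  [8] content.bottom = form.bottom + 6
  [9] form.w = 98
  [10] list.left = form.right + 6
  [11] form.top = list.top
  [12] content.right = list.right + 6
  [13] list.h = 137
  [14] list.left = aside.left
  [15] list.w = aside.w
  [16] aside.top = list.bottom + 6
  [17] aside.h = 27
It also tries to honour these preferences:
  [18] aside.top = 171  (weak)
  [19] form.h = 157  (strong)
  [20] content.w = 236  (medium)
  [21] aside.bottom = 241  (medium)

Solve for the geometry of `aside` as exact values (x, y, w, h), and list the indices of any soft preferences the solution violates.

aside = (x=123, y=171, w=108, h=27)
violated soft preferences: 19, 20, 21

1. aside.x = 123  [list.left = aside.left]
2. aside.w = 108  [list.w = aside.w]
3. aside.y = 171  [aside.top = list.bottom + 6]
4. aside.h = 27  [aside.h = 27]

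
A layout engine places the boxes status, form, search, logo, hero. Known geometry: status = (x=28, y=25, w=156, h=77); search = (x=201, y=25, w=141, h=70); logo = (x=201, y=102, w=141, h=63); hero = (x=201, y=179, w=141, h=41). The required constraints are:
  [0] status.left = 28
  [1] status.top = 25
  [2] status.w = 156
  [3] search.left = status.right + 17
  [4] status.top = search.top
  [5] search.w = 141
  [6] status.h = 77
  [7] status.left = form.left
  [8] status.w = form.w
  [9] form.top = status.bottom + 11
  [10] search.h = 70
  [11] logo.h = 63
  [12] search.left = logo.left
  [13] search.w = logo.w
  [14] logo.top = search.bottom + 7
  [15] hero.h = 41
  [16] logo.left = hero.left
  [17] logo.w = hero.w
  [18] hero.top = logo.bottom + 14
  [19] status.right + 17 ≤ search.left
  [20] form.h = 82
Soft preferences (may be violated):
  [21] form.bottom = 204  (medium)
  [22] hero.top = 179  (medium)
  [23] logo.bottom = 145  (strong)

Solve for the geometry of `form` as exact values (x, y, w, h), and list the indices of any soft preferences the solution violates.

form = (x=28, y=113, w=156, h=82)
violated soft preferences: 21, 23

1. form.x = 28  [status.left = form.left]
2. form.w = 156  [status.w = form.w]
3. form.y = 113  [form.top = status.bottom + 11]
4. form.h = 82  [form.h = 82]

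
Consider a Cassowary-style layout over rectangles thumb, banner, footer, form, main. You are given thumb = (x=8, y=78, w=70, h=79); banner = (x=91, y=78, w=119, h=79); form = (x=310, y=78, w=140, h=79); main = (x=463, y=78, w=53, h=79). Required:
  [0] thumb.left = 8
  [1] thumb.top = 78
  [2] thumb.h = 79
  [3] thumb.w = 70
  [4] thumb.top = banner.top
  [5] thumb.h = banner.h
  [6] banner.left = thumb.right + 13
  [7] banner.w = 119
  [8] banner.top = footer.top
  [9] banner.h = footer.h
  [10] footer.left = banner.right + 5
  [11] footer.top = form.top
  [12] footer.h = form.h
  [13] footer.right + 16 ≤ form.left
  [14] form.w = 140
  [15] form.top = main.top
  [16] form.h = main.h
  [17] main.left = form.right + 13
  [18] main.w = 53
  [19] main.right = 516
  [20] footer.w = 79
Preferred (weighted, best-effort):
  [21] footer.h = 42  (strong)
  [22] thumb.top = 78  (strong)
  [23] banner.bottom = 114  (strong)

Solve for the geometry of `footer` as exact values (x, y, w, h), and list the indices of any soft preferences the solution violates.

footer = (x=215, y=78, w=79, h=79)
violated soft preferences: 21, 23

1. footer.y = 78  [banner.top = footer.top]
2. footer.h = 79  [banner.h = footer.h]
3. footer.x = 215  [footer.left = banner.right + 5]
4. footer.w = 79  [footer.w = 79]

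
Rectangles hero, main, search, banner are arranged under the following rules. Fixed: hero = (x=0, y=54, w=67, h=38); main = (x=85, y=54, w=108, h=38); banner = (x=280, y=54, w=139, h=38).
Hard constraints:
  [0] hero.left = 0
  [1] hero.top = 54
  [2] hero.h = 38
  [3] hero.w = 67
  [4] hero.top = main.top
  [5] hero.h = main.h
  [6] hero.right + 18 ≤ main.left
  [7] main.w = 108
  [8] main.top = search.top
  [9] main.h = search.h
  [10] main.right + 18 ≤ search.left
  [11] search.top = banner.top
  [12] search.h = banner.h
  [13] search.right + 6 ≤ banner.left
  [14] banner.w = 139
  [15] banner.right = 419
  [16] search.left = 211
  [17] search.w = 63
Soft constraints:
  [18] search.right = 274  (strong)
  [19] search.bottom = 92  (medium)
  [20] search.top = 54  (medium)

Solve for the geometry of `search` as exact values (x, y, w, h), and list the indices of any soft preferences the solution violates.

search = (x=211, y=54, w=63, h=38)
violated soft preferences: none

1. search.y = 54  [main.top = search.top]
2. search.h = 38  [main.h = search.h]
3. search.x = 211  [search.left = 211]
4. search.w = 63  [search.w = 63]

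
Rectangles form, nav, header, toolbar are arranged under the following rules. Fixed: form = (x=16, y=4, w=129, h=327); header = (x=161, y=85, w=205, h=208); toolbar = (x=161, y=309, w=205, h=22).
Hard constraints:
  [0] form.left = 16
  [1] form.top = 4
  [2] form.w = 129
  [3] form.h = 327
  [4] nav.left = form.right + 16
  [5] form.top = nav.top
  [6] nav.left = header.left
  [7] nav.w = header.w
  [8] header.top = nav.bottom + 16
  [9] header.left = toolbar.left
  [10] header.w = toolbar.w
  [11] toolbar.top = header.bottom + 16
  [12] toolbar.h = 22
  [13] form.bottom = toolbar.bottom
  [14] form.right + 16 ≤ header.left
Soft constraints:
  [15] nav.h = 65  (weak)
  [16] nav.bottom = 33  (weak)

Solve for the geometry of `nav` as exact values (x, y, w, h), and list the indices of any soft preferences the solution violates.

nav = (x=161, y=4, w=205, h=65)
violated soft preferences: 16

1. nav.x = 161  [nav.left = form.right + 16]
2. nav.y = 4  [form.top = nav.top]
3. nav.w = 205  [nav.w = header.w]
4. nav.h = 65  [header.top = nav.bottom + 16]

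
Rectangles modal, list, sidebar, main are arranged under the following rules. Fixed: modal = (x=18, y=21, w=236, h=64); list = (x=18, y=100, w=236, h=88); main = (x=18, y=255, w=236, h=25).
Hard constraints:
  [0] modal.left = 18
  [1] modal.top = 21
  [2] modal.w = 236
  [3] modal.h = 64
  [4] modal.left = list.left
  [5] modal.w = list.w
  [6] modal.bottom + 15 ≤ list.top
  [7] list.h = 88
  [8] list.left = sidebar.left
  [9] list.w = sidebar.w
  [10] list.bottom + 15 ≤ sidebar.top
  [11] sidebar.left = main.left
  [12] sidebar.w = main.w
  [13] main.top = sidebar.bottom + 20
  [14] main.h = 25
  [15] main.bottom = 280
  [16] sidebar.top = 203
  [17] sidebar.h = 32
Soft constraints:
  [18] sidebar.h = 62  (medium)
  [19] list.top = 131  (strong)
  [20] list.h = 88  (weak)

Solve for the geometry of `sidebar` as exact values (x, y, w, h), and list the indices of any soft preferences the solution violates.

sidebar = (x=18, y=203, w=236, h=32)
violated soft preferences: 18, 19

1. sidebar.x = 18  [list.left = sidebar.left]
2. sidebar.w = 236  [list.w = sidebar.w]
3. sidebar.y = 203  [sidebar.top = 203]
4. sidebar.h = 32  [sidebar.h = 32]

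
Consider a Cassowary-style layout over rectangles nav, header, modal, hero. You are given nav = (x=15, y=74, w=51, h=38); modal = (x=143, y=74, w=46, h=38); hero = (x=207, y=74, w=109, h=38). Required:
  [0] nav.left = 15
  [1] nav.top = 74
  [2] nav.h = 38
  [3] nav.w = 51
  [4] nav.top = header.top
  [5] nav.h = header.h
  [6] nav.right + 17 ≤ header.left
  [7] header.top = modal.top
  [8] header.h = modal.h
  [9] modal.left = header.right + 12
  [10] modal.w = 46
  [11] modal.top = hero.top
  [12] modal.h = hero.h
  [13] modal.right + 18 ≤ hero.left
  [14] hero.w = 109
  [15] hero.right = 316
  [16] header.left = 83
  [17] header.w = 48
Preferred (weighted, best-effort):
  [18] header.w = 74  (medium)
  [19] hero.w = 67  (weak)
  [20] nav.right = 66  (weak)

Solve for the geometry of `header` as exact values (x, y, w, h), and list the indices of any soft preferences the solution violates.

header = (x=83, y=74, w=48, h=38)
violated soft preferences: 18, 19

1. header.y = 74  [nav.top = header.top]
2. header.h = 38  [nav.h = header.h]
3. header.x = 83  [header.left = 83]
4. header.w = 48  [header.w = 48]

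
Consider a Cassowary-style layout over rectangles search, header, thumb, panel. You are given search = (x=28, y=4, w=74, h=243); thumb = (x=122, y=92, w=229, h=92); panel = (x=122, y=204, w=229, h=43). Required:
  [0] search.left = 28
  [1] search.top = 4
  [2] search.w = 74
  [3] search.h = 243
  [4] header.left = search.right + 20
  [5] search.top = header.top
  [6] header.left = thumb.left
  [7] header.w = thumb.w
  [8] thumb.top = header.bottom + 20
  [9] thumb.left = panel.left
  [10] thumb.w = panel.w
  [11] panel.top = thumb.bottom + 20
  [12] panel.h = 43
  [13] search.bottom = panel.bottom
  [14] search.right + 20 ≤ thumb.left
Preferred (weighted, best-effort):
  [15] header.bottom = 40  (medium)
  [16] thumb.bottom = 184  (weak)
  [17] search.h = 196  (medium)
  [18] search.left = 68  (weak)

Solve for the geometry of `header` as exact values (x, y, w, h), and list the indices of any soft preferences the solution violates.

header = (x=122, y=4, w=229, h=68)
violated soft preferences: 15, 17, 18

1. header.x = 122  [header.left = search.right + 20]
2. header.y = 4  [search.top = header.top]
3. header.w = 229  [header.w = thumb.w]
4. header.h = 68  [thumb.top = header.bottom + 20]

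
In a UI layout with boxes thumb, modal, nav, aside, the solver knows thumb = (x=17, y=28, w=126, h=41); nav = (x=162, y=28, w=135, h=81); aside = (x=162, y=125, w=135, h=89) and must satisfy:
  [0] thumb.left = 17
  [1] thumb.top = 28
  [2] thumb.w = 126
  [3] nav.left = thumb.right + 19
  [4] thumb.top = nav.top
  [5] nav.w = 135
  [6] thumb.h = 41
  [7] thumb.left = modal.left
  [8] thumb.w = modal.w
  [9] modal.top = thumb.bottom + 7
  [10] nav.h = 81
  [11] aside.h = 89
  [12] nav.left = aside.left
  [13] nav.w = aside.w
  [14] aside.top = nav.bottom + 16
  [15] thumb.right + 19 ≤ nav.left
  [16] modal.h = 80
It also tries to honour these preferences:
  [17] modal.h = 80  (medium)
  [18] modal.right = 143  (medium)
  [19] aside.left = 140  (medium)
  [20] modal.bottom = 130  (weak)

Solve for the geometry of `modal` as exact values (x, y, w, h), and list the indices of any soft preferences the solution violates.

1. modal.x = 17  [thumb.left = modal.left]
2. modal.w = 126  [thumb.w = modal.w]
3. modal.y = 76  [modal.top = thumb.bottom + 7]
4. modal.h = 80  [modal.h = 80]

modal = (x=17, y=76, w=126, h=80)
violated soft preferences: 19, 20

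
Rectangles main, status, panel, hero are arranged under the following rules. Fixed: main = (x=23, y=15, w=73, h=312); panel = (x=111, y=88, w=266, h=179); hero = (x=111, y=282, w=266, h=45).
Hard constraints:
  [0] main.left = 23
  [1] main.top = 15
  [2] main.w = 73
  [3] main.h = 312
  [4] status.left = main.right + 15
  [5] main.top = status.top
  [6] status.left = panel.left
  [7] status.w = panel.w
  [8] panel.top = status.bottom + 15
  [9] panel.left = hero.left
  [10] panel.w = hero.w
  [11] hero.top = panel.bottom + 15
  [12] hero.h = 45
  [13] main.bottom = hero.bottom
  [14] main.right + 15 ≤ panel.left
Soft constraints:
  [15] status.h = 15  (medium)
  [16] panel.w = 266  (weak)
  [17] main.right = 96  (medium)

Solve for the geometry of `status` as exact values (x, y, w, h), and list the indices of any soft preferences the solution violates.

1. status.x = 111  [status.left = main.right + 15]
2. status.y = 15  [main.top = status.top]
3. status.w = 266  [status.w = panel.w]
4. status.h = 58  [panel.top = status.bottom + 15]

status = (x=111, y=15, w=266, h=58)
violated soft preferences: 15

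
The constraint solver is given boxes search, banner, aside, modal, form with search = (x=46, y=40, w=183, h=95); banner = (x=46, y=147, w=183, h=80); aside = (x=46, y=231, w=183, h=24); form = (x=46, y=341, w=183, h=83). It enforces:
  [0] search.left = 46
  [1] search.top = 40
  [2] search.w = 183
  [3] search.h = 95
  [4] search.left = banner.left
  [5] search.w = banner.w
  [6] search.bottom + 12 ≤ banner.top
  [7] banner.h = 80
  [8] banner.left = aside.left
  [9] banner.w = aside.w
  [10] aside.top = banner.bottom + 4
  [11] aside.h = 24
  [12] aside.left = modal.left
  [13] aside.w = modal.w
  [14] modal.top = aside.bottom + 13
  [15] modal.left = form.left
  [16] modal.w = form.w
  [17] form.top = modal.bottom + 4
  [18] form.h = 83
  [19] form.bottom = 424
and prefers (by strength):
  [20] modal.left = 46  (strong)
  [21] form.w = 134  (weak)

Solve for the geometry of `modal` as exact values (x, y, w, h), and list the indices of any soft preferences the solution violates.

1. modal.x = 46  [aside.left = modal.left]
2. modal.w = 183  [aside.w = modal.w]
3. modal.y = 268  [modal.top = aside.bottom + 13]
4. modal.h = 69  [form.top = modal.bottom + 4]

modal = (x=46, y=268, w=183, h=69)
violated soft preferences: 21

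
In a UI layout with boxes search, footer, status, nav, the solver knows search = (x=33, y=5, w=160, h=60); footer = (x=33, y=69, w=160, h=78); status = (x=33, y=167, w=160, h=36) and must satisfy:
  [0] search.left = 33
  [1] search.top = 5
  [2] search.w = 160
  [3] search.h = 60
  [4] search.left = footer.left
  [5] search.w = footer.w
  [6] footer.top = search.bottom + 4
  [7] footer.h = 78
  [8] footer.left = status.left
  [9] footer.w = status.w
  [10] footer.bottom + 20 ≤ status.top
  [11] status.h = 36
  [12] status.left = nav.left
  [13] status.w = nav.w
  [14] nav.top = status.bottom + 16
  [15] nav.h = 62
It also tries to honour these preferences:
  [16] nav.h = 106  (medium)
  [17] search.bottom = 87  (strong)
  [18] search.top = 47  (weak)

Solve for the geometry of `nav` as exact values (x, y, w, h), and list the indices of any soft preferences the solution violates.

nav = (x=33, y=219, w=160, h=62)
violated soft preferences: 16, 17, 18

1. nav.x = 33  [status.left = nav.left]
2. nav.w = 160  [status.w = nav.w]
3. nav.y = 219  [nav.top = status.bottom + 16]
4. nav.h = 62  [nav.h = 62]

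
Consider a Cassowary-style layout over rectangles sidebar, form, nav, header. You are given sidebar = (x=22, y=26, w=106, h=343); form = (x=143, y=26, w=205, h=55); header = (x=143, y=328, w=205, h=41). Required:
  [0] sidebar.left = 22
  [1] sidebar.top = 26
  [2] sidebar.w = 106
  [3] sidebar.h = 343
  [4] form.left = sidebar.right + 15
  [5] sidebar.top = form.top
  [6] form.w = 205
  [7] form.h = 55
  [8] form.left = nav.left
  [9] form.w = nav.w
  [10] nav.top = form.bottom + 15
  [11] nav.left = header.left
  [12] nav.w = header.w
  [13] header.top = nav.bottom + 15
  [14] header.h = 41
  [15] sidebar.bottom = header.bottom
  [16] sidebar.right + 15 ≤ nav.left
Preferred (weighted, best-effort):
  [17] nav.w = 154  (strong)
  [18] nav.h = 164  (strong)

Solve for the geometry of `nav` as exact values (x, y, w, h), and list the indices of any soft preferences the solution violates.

nav = (x=143, y=96, w=205, h=217)
violated soft preferences: 17, 18

1. nav.x = 143  [form.left = nav.left]
2. nav.w = 205  [form.w = nav.w]
3. nav.y = 96  [nav.top = form.bottom + 15]
4. nav.h = 217  [header.top = nav.bottom + 15]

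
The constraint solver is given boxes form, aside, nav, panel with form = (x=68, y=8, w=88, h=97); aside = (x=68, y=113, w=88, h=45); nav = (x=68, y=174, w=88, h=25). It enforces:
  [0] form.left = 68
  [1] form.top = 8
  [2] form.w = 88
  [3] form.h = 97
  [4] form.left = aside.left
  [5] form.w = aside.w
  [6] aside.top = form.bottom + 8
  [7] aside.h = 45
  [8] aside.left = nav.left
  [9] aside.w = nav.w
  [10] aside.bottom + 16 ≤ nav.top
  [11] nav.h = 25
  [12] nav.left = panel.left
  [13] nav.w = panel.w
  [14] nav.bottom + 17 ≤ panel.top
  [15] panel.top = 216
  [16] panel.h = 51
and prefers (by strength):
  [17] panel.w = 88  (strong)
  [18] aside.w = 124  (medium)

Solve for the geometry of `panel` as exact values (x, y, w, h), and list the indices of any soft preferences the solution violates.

panel = (x=68, y=216, w=88, h=51)
violated soft preferences: 18

1. panel.x = 68  [nav.left = panel.left]
2. panel.w = 88  [nav.w = panel.w]
3. panel.y = 216  [panel.top = 216]
4. panel.h = 51  [panel.h = 51]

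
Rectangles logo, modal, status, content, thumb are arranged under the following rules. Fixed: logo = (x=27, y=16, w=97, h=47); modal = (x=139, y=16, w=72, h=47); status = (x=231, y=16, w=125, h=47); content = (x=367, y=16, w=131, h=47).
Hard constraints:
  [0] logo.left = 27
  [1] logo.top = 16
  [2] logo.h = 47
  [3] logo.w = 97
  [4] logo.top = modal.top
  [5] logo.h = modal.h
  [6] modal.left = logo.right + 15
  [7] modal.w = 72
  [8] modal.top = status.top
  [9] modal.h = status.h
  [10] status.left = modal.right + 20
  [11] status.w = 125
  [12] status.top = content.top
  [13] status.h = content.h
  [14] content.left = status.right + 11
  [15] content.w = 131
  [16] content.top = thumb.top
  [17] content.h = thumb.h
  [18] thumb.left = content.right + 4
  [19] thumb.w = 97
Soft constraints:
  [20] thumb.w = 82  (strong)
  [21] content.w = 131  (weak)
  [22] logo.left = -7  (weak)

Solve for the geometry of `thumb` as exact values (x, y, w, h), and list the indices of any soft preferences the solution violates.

thumb = (x=502, y=16, w=97, h=47)
violated soft preferences: 20, 22

1. thumb.y = 16  [content.top = thumb.top]
2. thumb.h = 47  [content.h = thumb.h]
3. thumb.x = 502  [thumb.left = content.right + 4]
4. thumb.w = 97  [thumb.w = 97]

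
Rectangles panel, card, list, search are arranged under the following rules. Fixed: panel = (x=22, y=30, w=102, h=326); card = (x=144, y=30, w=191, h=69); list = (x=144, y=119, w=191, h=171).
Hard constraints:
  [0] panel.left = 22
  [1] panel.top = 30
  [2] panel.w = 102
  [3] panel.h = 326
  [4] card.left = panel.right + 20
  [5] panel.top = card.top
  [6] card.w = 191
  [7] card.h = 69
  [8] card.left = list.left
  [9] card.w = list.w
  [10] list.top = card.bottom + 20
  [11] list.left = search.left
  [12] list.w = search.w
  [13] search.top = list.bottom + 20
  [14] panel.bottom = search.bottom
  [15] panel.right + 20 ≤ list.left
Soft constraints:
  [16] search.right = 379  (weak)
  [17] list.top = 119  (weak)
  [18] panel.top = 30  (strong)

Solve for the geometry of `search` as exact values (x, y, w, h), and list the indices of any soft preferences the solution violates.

1. search.x = 144  [list.left = search.left]
2. search.w = 191  [list.w = search.w]
3. search.y = 310  [search.top = list.bottom + 20]
4. search.h = 46  [panel.bottom = search.bottom]

search = (x=144, y=310, w=191, h=46)
violated soft preferences: 16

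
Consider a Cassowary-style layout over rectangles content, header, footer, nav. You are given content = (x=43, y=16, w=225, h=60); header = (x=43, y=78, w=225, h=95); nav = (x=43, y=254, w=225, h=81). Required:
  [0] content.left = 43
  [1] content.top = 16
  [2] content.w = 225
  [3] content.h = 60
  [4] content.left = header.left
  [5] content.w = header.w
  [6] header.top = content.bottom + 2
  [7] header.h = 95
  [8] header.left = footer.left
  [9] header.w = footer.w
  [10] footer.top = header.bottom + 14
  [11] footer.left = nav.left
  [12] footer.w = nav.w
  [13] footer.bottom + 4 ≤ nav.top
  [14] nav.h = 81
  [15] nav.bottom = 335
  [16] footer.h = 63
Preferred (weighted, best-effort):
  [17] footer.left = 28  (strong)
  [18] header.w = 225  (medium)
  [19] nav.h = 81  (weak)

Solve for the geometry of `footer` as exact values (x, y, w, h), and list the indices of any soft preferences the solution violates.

1. footer.x = 43  [header.left = footer.left]
2. footer.w = 225  [header.w = footer.w]
3. footer.y = 187  [footer.top = header.bottom + 14]
4. footer.h = 63  [footer.h = 63]

footer = (x=43, y=187, w=225, h=63)
violated soft preferences: 17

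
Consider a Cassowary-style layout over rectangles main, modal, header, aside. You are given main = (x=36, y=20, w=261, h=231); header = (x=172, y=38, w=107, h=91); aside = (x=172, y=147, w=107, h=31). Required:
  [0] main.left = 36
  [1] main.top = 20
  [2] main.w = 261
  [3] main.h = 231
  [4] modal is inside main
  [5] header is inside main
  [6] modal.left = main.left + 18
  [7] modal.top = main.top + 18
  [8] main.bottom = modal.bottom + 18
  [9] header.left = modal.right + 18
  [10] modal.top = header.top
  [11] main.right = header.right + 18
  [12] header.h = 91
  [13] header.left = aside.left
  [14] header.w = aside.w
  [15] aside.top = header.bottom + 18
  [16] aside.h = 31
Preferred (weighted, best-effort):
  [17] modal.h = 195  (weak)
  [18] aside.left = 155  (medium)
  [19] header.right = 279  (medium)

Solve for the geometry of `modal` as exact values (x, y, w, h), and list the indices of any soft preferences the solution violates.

modal = (x=54, y=38, w=100, h=195)
violated soft preferences: 18

1. modal.x = 54  [modal.left = main.left + 18]
2. modal.y = 38  [modal.top = main.top + 18]
3. modal.h = 195  [main.bottom = modal.bottom + 18]
4. modal.w = 100  [header.left = modal.right + 18]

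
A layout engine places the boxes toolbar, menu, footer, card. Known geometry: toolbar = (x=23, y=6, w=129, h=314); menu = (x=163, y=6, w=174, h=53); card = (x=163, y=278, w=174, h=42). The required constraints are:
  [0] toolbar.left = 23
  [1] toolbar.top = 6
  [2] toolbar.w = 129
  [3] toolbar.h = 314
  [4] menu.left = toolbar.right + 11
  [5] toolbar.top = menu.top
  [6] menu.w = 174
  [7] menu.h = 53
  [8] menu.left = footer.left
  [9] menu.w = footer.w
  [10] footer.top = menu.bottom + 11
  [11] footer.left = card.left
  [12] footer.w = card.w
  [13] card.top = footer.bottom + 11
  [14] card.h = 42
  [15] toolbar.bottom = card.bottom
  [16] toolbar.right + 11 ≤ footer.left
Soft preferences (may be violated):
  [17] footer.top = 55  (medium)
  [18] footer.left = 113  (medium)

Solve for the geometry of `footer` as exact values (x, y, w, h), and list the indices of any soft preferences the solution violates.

footer = (x=163, y=70, w=174, h=197)
violated soft preferences: 17, 18

1. footer.x = 163  [menu.left = footer.left]
2. footer.w = 174  [menu.w = footer.w]
3. footer.y = 70  [footer.top = menu.bottom + 11]
4. footer.h = 197  [card.top = footer.bottom + 11]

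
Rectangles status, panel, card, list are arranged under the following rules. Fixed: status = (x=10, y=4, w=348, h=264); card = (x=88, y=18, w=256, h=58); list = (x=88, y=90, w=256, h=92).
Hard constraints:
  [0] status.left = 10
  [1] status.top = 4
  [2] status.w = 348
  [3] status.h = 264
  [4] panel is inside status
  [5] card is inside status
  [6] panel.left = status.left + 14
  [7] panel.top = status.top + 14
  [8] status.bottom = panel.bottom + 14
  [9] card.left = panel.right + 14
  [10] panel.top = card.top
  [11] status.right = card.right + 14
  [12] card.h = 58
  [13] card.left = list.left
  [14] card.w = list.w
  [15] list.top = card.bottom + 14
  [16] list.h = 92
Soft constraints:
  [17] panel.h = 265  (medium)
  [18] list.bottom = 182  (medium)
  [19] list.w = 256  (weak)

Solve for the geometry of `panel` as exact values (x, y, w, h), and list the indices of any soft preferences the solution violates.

1. panel.x = 24  [panel.left = status.left + 14]
2. panel.y = 18  [panel.top = status.top + 14]
3. panel.h = 236  [status.bottom = panel.bottom + 14]
4. panel.w = 50  [card.left = panel.right + 14]

panel = (x=24, y=18, w=50, h=236)
violated soft preferences: 17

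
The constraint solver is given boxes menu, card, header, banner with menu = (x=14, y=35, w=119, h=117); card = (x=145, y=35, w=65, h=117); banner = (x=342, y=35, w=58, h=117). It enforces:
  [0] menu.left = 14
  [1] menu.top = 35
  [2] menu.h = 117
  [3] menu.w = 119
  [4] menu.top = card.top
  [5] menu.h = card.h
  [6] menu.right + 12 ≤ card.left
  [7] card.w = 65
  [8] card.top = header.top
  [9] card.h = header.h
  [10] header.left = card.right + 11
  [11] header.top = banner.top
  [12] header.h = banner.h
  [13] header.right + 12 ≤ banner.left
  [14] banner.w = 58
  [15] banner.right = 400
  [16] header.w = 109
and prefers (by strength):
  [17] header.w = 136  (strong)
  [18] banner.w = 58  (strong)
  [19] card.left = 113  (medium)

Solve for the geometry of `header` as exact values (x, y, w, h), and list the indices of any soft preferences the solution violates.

1. header.y = 35  [card.top = header.top]
2. header.h = 117  [card.h = header.h]
3. header.x = 221  [header.left = card.right + 11]
4. header.w = 109  [header.w = 109]

header = (x=221, y=35, w=109, h=117)
violated soft preferences: 17, 19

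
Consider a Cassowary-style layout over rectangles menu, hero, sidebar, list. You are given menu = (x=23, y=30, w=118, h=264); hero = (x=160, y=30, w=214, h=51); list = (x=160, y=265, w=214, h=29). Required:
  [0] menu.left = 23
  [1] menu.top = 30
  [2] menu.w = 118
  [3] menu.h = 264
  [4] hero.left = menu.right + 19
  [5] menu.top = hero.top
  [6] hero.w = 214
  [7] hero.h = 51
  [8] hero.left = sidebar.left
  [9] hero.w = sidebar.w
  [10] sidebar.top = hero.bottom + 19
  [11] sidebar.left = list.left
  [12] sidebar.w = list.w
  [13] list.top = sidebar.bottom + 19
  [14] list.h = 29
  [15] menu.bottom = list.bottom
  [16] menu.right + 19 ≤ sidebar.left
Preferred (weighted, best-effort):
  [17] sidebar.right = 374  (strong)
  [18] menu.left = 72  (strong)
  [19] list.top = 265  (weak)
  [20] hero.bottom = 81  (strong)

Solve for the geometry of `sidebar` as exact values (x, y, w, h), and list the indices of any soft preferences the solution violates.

sidebar = (x=160, y=100, w=214, h=146)
violated soft preferences: 18

1. sidebar.x = 160  [hero.left = sidebar.left]
2. sidebar.w = 214  [hero.w = sidebar.w]
3. sidebar.y = 100  [sidebar.top = hero.bottom + 19]
4. sidebar.h = 146  [list.top = sidebar.bottom + 19]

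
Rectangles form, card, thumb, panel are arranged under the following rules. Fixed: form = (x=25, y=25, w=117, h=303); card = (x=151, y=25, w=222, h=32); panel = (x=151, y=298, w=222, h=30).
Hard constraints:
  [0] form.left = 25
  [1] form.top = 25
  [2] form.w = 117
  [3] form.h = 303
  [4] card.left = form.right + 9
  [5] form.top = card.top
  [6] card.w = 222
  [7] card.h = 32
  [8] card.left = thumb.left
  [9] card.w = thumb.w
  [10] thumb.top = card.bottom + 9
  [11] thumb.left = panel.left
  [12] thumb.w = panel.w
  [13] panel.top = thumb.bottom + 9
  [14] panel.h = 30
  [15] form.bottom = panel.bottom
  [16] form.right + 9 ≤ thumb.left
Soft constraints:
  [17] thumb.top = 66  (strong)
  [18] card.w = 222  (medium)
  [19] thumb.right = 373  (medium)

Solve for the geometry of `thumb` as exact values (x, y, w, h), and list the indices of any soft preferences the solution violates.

thumb = (x=151, y=66, w=222, h=223)
violated soft preferences: none

1. thumb.x = 151  [card.left = thumb.left]
2. thumb.w = 222  [card.w = thumb.w]
3. thumb.y = 66  [thumb.top = card.bottom + 9]
4. thumb.h = 223  [panel.top = thumb.bottom + 9]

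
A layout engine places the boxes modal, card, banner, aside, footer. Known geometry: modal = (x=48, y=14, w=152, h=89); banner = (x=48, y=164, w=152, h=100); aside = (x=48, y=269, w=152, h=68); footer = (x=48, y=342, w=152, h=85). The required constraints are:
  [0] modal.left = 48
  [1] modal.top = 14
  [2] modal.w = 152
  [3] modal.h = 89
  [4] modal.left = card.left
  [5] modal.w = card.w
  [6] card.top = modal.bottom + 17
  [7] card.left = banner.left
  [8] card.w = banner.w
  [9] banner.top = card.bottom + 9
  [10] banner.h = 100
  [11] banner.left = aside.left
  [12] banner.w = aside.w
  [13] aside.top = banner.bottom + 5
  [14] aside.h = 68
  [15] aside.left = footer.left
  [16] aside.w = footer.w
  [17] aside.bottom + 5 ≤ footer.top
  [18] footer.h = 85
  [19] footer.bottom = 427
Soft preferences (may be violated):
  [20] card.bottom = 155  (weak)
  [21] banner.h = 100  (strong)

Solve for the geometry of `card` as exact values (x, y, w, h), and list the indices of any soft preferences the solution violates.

card = (x=48, y=120, w=152, h=35)
violated soft preferences: none

1. card.x = 48  [modal.left = card.left]
2. card.w = 152  [modal.w = card.w]
3. card.y = 120  [card.top = modal.bottom + 17]
4. card.h = 35  [banner.top = card.bottom + 9]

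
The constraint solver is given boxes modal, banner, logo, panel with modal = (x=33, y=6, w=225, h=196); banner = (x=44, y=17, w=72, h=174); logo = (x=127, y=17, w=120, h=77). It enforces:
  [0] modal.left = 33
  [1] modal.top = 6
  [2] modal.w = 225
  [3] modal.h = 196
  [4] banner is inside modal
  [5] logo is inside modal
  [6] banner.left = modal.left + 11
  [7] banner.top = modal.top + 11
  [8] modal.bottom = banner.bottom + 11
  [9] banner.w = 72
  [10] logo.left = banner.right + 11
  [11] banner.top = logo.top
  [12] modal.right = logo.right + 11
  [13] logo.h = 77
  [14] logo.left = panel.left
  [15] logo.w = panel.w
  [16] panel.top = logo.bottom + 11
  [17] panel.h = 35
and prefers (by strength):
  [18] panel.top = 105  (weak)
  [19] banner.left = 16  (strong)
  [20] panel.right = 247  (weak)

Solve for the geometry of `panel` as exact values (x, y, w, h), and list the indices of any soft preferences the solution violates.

panel = (x=127, y=105, w=120, h=35)
violated soft preferences: 19

1. panel.x = 127  [logo.left = panel.left]
2. panel.w = 120  [logo.w = panel.w]
3. panel.y = 105  [panel.top = logo.bottom + 11]
4. panel.h = 35  [panel.h = 35]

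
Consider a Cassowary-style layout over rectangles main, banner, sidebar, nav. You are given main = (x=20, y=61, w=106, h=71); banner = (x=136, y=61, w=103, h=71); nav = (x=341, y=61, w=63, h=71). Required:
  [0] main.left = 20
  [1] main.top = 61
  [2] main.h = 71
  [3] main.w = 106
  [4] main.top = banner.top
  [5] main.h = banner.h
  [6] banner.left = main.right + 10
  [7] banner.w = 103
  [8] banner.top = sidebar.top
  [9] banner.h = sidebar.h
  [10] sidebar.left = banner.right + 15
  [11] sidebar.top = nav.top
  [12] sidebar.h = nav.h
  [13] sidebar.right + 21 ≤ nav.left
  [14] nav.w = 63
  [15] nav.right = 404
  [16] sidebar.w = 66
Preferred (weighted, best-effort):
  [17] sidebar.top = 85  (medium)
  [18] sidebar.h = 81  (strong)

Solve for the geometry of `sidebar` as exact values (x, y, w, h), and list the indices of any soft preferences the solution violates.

1. sidebar.y = 61  [banner.top = sidebar.top]
2. sidebar.h = 71  [banner.h = sidebar.h]
3. sidebar.x = 254  [sidebar.left = banner.right + 15]
4. sidebar.w = 66  [sidebar.w = 66]

sidebar = (x=254, y=61, w=66, h=71)
violated soft preferences: 17, 18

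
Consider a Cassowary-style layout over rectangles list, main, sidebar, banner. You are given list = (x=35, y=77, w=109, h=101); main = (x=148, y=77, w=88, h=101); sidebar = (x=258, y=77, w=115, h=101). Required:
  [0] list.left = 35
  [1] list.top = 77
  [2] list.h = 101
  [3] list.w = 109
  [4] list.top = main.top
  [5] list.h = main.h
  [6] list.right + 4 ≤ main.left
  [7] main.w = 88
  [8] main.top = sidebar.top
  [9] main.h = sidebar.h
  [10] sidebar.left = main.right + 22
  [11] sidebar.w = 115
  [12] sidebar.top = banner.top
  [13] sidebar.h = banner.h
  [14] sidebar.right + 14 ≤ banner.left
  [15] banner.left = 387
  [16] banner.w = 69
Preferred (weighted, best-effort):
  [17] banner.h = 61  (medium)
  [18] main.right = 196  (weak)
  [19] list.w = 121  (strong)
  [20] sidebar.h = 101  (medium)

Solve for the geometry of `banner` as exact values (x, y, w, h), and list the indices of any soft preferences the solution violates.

banner = (x=387, y=77, w=69, h=101)
violated soft preferences: 17, 18, 19

1. banner.y = 77  [sidebar.top = banner.top]
2. banner.h = 101  [sidebar.h = banner.h]
3. banner.x = 387  [banner.left = 387]
4. banner.w = 69  [banner.w = 69]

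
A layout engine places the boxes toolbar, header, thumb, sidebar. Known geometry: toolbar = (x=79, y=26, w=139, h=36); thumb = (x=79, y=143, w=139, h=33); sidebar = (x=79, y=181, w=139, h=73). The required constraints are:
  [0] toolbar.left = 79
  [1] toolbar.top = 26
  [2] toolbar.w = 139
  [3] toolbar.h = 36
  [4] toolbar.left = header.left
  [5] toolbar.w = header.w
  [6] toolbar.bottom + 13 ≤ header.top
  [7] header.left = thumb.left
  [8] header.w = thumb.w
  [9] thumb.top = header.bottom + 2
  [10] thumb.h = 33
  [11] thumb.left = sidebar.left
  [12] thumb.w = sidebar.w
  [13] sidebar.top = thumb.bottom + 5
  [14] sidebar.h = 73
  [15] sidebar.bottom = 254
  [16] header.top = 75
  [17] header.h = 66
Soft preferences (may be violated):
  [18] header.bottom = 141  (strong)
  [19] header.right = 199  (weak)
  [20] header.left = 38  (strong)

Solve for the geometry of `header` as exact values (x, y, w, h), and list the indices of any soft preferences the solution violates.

header = (x=79, y=75, w=139, h=66)
violated soft preferences: 19, 20

1. header.x = 79  [toolbar.left = header.left]
2. header.w = 139  [toolbar.w = header.w]
3. header.y = 75  [header.top = 75]
4. header.h = 66  [header.h = 66]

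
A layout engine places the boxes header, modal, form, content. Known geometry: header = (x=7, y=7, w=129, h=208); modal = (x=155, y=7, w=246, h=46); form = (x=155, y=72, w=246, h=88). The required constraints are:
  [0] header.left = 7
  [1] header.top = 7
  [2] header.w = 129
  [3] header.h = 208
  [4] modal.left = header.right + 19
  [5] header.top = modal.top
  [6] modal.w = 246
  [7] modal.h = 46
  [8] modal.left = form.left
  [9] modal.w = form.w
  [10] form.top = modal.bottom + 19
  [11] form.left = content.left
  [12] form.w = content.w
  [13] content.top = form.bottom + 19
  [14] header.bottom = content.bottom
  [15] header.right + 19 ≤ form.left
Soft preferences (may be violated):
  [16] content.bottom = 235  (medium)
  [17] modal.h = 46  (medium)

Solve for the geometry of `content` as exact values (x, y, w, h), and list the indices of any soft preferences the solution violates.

1. content.x = 155  [form.left = content.left]
2. content.w = 246  [form.w = content.w]
3. content.y = 179  [content.top = form.bottom + 19]
4. content.h = 36  [header.bottom = content.bottom]

content = (x=155, y=179, w=246, h=36)
violated soft preferences: 16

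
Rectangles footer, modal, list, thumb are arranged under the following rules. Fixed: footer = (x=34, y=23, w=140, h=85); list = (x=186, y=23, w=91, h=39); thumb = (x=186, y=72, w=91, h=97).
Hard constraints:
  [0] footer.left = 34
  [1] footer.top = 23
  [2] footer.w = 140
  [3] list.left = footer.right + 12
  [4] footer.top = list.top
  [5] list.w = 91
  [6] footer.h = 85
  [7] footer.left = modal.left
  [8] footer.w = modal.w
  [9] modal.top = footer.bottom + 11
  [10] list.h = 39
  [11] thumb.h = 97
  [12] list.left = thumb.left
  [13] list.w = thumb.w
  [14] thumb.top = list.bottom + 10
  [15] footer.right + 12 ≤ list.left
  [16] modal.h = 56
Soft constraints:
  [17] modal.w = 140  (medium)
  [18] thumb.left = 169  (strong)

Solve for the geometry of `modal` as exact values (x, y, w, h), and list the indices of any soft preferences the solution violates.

1. modal.x = 34  [footer.left = modal.left]
2. modal.w = 140  [footer.w = modal.w]
3. modal.y = 119  [modal.top = footer.bottom + 11]
4. modal.h = 56  [modal.h = 56]

modal = (x=34, y=119, w=140, h=56)
violated soft preferences: 18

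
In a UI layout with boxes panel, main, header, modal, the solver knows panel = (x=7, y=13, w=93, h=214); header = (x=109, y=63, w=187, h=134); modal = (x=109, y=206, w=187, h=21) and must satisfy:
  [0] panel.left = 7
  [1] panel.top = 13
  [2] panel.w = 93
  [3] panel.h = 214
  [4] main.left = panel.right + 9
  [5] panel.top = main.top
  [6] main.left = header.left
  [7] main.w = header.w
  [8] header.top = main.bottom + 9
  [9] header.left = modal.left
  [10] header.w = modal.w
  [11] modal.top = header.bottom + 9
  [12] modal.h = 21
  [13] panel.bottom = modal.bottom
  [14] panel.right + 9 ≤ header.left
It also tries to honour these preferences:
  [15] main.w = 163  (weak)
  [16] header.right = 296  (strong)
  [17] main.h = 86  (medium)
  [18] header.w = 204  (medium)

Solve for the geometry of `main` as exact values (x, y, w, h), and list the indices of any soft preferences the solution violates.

main = (x=109, y=13, w=187, h=41)
violated soft preferences: 15, 17, 18

1. main.x = 109  [main.left = panel.right + 9]
2. main.y = 13  [panel.top = main.top]
3. main.w = 187  [main.w = header.w]
4. main.h = 41  [header.top = main.bottom + 9]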